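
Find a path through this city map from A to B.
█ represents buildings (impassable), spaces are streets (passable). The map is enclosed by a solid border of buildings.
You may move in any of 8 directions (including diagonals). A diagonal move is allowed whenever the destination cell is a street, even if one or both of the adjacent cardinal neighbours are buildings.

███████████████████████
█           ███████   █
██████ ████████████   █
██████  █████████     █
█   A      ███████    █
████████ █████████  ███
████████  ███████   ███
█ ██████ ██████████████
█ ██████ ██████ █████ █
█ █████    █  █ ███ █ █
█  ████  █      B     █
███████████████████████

Finding the shortest path from A to B:
Movement: 8-directional
Path length: 15 steps
Directions: right → right → right → down-right → down → down → down → down-right → right → down-right → right → right → right → right → right

Solution:

███████████████████████
█           ███████   █
██████ ████████████   █
██████  █████████     █
█   A→→↘   ███████    █
████████↓█████████  ███
████████↓ ███████   ███
█ ██████↓██████████████
█ ██████↘██████ █████ █
█ █████  →↘█  █ ███ █ █
█  ████  █ →→→→→B     █
███████████████████████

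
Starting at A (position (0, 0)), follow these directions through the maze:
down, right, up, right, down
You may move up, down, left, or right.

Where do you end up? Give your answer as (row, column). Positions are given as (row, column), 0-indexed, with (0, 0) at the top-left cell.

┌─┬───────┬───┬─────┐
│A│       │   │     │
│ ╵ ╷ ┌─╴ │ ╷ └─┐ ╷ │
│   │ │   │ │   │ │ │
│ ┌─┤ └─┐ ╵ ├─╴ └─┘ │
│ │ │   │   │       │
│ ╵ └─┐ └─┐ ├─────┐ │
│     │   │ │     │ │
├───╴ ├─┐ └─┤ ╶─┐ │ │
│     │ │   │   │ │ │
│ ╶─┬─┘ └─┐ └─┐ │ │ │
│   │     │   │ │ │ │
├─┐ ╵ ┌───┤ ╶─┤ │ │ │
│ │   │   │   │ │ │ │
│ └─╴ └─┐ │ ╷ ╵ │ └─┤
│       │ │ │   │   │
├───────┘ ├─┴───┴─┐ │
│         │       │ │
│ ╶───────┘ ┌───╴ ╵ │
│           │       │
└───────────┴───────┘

Following directions step by step:
Start: (0, 0)
  down: (0, 0) → (1, 0)
  right: (1, 0) → (1, 1)
  up: (1, 1) → (0, 1)
  right: (0, 1) → (0, 2)
  down: (0, 2) → (1, 2)
Final position: (1, 2)

Path taken:

┌─┬───────┬───┬─────┐
│A│↱ ↓    │   │     │
│ ╵ ╷ ┌─╴ │ ╷ └─┐ ╷ │
│↳ ↑│B│   │ │   │ │ │
│ ┌─┤ └─┐ ╵ ├─╴ └─┘ │
│ │ │   │   │       │
│ ╵ └─┐ └─┐ ├─────┐ │
│     │   │ │     │ │
├───╴ ├─┐ └─┤ ╶─┐ │ │
│     │ │   │   │ │ │
│ ╶─┬─┘ └─┐ └─┐ │ │ │
│   │     │   │ │ │ │
├─┐ ╵ ┌───┤ ╶─┤ │ │ │
│ │   │   │   │ │ │ │
│ └─╴ └─┐ │ ╷ ╵ │ └─┤
│       │ │ │   │   │
├───────┘ ├─┴───┴─┐ │
│         │       │ │
│ ╶───────┘ ┌───╴ ╵ │
│           │       │
└───────────┴───────┘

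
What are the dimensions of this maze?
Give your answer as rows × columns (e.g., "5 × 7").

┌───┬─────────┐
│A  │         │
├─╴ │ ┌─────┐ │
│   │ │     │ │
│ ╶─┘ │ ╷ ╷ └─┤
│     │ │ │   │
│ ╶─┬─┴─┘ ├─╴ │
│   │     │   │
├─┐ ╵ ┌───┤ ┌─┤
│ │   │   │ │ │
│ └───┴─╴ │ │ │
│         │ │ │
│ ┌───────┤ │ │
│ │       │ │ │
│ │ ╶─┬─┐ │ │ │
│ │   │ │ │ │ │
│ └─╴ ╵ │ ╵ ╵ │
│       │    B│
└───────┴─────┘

Counting the maze dimensions:
Rows (vertical): 9
Columns (horizontal): 7
Dimensions: 9 × 7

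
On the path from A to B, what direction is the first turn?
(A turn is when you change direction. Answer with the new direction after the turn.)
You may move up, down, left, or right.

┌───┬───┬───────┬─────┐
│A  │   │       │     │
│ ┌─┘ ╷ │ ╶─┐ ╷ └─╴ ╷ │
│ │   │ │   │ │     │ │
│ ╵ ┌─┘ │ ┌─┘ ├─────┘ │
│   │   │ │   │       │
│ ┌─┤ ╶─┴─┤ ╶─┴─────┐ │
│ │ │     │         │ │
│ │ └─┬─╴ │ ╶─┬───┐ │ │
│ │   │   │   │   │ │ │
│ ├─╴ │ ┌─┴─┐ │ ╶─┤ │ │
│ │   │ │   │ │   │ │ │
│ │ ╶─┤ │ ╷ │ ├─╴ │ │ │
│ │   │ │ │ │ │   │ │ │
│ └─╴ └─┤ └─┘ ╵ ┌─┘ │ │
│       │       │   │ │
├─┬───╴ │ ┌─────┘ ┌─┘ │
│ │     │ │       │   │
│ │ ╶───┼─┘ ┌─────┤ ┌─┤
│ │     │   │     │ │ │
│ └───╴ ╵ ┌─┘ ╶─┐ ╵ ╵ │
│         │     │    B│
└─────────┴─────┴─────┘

Directions: down, down, down, down, down, down, down, right, right, right, down, left, left, down, right, right, down, right, up, right, up, right, right, right, up, right, up, up, up, up, left, left, left, left, up, right, up, up, right, down, right, right, up, right, down, down, down, down, down, down, down, down, left, down, down, right
First turn direction: right

Solution:

┌───┬───┬───────┬─────┐
│A  │   │    ↱ ↓│  ↱ ↓│
│ ┌─┘ ╷ │ ╶─┐ ╷ └─╴ ╷ │
│↓│   │ │   │↑│↳ → ↑│↓│
│ ╵ ┌─┘ │ ┌─┘ ├─────┘ │
│↓  │   │ │↱ ↑│      ↓│
│ ┌─┤ ╶─┴─┤ ╶─┴─────┐ │
│↓│ │     │↑ ← ← ← ↰│↓│
│ │ └─┬─╴ │ ╶─┬───┐ │ │
│↓│   │   │   │   │↑│↓│
│ ├─╴ │ ┌─┴─┐ │ ╶─┤ │ │
│↓│   │ │   │ │   │↑│↓│
│ │ ╶─┤ │ ╷ │ ├─╴ │ │ │
│↓│   │ │ │ │ │   │↑│↓│
│ └─╴ └─┤ └─┘ ╵ ┌─┘ │ │
│↳ → → ↓│       │↱ ↑│↓│
├─┬───╴ │ ┌─────┘ ┌─┘ │
│ │↓ ← ↲│ │↱ → → ↑│↓ ↲│
│ │ ╶───┼─┘ ┌─────┤ ┌─┤
│ │↳ → ↓│↱ ↑│     │↓│ │
│ └───╴ ╵ ┌─┘ ╶─┐ ╵ ╵ │
│      ↳ ↑│     │  ↳ B│
└─────────┴─────┴─────┘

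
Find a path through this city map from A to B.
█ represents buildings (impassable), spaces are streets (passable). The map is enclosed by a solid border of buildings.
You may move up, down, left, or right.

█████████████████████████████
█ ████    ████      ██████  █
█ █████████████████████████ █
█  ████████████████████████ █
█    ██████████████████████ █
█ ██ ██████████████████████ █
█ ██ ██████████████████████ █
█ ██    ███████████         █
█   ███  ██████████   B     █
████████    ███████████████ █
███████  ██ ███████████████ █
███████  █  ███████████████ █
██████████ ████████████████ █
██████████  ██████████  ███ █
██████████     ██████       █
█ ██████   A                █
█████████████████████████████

Finding the shortest path from A to B:
Movement: cardinal only
Path length: 28 steps
Directions: right → right → right → right → right → right → right → right → right → right → up → right → right → right → right → right → right → up → up → up → up → up → up → left → left → left → left → left

Solution:

█████████████████████████████
█ ████    ████      ██████  █
█ █████████████████████████ █
█  ████████████████████████ █
█    ██████████████████████ █
█ ██ ██████████████████████ █
█ ██ ██████████████████████ █
█ ██    ███████████         █
█   ███  ██████████   B←←←←↰█
████████    ███████████████↑█
███████  ██ ███████████████↑█
███████  █  ███████████████↑█
██████████ ████████████████↑█
██████████  ██████████  ███↑█
██████████     ██████↱→→→→→↑█
█ ██████   A→→→→→→→→→↑      █
█████████████████████████████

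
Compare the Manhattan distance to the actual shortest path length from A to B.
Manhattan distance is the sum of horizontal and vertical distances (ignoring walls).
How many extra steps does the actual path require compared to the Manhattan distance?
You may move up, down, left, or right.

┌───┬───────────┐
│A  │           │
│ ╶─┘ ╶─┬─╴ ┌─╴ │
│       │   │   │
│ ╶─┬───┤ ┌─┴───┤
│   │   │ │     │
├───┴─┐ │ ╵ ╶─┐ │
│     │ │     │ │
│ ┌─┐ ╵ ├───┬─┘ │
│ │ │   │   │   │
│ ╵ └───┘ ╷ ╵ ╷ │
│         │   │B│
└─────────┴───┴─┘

Manhattan distance: |5 - 0| + |7 - 0| = 12
Actual path length: 18
Extra steps: 18 - 12 = 6

Solution:

┌───┬───────────┐
│A  │↱ → → ↓    │
│ ╶─┘ ╶─┬─╴ ┌─╴ │
│↳ → ↑  │↓ ↲│   │
│ ╶─┬───┤ ┌─┴───┤
│   │   │↓│↱ → ↓│
├───┴─┐ │ ╵ ╶─┐ │
│     │ │↳ ↑  │↓│
│ ┌─┐ ╵ ├───┬─┘ │
│ │ │   │   │  ↓│
│ ╵ └───┘ ╷ ╵ ╷ │
│         │   │B│
└─────────┴───┴─┘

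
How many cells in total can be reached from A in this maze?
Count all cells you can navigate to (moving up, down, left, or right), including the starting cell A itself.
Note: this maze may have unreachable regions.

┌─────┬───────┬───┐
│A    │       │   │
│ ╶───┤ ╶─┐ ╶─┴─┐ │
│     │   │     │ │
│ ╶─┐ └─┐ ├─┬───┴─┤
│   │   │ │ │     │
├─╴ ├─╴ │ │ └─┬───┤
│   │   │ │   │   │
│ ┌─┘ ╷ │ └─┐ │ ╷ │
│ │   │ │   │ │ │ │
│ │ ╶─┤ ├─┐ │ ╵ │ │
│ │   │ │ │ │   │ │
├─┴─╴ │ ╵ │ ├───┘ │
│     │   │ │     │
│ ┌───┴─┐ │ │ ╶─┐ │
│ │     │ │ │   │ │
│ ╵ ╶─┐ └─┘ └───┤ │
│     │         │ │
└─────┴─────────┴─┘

Using BFS/flood-fill to find all reachable cells from A:
Maze size: 9 × 9 = 81 total cells
24 cell(s) are walled off and cannot be reached from A.
Reachable cells: 57

Reachable region (· marks reachable cells):

┌─────┬───────┬───┐
│A · ·│· · · ·│   │
│ ╶───┤ ╶─┐ ╶─┴─┐ │
│· · ·│· ·│· · ·│ │
│ ╶─┐ └─┐ ├─┬───┴─┤
│· ·│· ·│·│ │     │
├─╴ ├─╴ │ │ └─┬───┤
│· ·│· ·│·│   │   │
│ ┌─┘ ╷ │ └─┐ │ ╷ │
│·│· ·│·│· ·│ │ │ │
│ │ ╶─┤ ├─┐ │ ╵ │ │
│·│· ·│·│·│·│   │ │
├─┴─╴ │ ╵ │ ├───┘ │
│· · ·│· ·│·│     │
│ ┌───┴─┐ │ │ ╶─┐ │
│·│· · ·│·│·│   │ │
│ ╵ ╶─┐ └─┘ └───┤ │
│· · ·│· · · · ·│ │
└─────┴─────────┴─┘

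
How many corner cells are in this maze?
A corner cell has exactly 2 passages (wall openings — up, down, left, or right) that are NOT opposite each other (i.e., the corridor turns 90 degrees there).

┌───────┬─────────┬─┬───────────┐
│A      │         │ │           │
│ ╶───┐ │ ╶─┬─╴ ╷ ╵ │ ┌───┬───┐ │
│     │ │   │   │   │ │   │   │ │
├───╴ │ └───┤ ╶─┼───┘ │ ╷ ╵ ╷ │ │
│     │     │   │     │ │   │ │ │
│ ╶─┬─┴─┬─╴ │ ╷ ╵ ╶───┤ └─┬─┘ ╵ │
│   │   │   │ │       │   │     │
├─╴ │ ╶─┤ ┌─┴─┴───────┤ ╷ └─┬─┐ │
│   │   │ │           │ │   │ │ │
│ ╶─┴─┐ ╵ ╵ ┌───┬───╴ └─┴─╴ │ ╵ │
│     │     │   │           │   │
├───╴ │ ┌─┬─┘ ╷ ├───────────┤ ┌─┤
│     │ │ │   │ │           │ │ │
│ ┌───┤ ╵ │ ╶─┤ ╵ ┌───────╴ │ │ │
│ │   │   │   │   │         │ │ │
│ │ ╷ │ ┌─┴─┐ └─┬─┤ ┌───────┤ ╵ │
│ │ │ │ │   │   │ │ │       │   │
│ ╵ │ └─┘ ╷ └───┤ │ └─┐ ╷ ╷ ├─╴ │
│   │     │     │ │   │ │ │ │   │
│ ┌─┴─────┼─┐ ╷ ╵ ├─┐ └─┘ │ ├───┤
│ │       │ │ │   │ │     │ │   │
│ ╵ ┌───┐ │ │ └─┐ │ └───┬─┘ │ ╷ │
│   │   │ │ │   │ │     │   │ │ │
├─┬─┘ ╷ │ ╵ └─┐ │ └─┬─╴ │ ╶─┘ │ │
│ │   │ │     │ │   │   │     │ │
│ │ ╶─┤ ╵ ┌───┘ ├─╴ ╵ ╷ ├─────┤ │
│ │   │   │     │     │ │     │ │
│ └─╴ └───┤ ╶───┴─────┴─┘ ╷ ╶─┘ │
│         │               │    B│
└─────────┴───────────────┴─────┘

Counting corner cells (2 non-opposite passages):
Total corners: 113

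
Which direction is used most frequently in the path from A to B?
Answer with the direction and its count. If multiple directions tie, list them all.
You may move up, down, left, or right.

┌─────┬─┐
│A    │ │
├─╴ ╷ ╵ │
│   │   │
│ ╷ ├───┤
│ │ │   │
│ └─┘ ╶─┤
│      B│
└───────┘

Directions: right, down, left, down, down, right, right, right
Counts: {'right': 4, 'down': 3, 'left': 1}
Most common: right (4 times)

Solution:

┌─────┬─┐
│A ↓  │ │
├─╴ ╷ ╵ │
│↓ ↲│   │
│ ╷ ├───┤
│↓│ │   │
│ └─┘ ╶─┤
│↳ → → B│
└───────┘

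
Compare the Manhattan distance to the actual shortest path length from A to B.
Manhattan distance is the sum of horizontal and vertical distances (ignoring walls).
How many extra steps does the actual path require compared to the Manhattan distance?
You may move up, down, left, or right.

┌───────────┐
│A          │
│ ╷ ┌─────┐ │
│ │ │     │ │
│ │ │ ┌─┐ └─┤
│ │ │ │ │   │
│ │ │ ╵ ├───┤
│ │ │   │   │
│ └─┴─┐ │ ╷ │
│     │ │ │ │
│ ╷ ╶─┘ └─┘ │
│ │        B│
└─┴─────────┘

Manhattan distance: |5 - 0| + |5 - 0| = 10
Actual path length: 10
Extra steps: 10 - 10 = 0

Solution:

┌───────────┐
│A          │
│ ╷ ┌─────┐ │
│↓│ │     │ │
│ │ │ ┌─┐ └─┤
│↓│ │ │ │   │
│ │ │ ╵ ├───┤
│↓│ │   │   │
│ └─┴─┐ │ ╷ │
│↳ ↓  │ │ │ │
│ ╷ ╶─┘ └─┘ │
│ │↳ → → → B│
└─┴─────────┘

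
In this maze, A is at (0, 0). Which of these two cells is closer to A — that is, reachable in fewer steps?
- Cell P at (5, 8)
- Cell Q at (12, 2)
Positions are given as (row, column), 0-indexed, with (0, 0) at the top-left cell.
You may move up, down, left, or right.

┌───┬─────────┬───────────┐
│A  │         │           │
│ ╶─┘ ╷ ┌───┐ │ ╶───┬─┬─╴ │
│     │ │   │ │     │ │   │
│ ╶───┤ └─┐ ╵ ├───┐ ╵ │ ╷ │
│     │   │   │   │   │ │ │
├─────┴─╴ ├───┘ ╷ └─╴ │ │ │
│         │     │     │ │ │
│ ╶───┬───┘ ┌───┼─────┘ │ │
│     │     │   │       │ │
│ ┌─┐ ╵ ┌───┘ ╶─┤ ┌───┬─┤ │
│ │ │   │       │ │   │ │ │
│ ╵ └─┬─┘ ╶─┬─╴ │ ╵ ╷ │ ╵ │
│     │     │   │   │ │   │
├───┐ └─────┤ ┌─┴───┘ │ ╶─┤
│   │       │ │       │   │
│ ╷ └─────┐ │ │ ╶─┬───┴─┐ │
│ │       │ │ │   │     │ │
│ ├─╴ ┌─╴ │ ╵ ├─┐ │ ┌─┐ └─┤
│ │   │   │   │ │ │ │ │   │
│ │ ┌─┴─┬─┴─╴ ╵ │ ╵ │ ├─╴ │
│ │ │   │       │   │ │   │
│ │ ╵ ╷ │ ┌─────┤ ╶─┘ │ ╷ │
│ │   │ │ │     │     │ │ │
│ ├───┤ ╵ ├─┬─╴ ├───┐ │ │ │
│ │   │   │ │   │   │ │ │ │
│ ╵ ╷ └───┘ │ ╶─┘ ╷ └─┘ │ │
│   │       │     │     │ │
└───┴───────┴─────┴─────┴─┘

Shortest path A → P at (5, 8): 49 steps
Shortest path A → Q at (12, 2): 52 steps

P is closer (49 steps vs 52 steps).

Path to P:

┌───┬─────────┬───────────┐
│A  │↱ ↓      │↱ → → → → ↓│
│ ╶─┘ ╷ ┌───┐ │ ╶───┬─┬─╴ │
│↳ → ↑│↓│   │ │↑ ← ↰│ │↓ ↲│
│ ╶───┤ └─┐ ╵ ├───┐ ╵ │ ╷ │
│     │↳ ↓│   │↱ ↓│↑ ↰│↓│ │
├─────┴─╴ ├───┘ ╷ └─╴ │ │ │
│↓ ← ← ← ↲│↱ → ↑│↳ → ↑│↓│ │
│ ╶───┬───┘ ┌───┼─────┘ │ │
│↳ → ↓│↱ → ↑│   │↓ ← ← ↲│ │
│ ┌─┐ ╵ ┌───┘ ╶─┤ ┌───┬─┤ │
│ │ │↳ ↑│       │P│   │ │ │
│ ╵ └─┬─┘ ╶─┬─╴ │ ╵ ╷ │ ╵ │
│     │     │   │   │ │   │
├───┐ └─────┤ ┌─┴───┘ │ ╶─┤
│   │       │ │       │   │
│ ╷ └─────┐ │ │ ╶─┬───┴─┐ │
│ │       │ │ │   │     │ │
│ ├─╴ ┌─╴ │ ╵ ├─┐ │ ┌─┐ └─┤
│ │   │   │   │ │ │ │ │   │
│ │ ┌─┴─┬─┴─╴ ╵ │ ╵ │ ├─╴ │
│ │ │   │       │   │ │   │
│ │ ╵ ╷ │ ┌─────┤ ╶─┘ │ ╷ │
│ │   │ │ │     │     │ │ │
│ ├───┤ ╵ ├─┬─╴ ├───┐ │ │ │
│ │   │   │ │   │   │ │ │ │
│ ╵ ╷ └───┘ │ ╶─┘ ╷ └─┘ │ │
│   │       │     │     │ │
└───┴───────┴─────┴─────┴─┘

Path to Q:

┌───┬─────────┬───────────┐
│A  │↱ ↓      │           │
│ ╶─┘ ╷ ┌───┐ │ ╶───┬─┬─╴ │
│↳ → ↑│↓│   │ │     │ │   │
│ ╶───┤ └─┐ ╵ ├───┐ ╵ │ ╷ │
│     │↳ ↓│   │   │   │ │ │
├─────┴─╴ ├───┘ ╷ └─╴ │ │ │
│↓ ← ← ← ↲│     │     │ │ │
│ ╶───┬───┘ ┌───┼─────┘ │ │
│↓    │     │   │       │ │
│ ┌─┐ ╵ ┌───┘ ╶─┤ ┌───┬─┤ │
│↓│ │   │       │ │   │ │ │
│ ╵ └─┬─┘ ╶─┬─╴ │ ╵ ╷ │ ╵ │
│↳ → ↓│     │   │   │ │   │
├───┐ └─────┤ ┌─┴───┘ │ ╶─┤
│↓ ↰│↳ → → ↓│ │       │   │
│ ╷ └─────┐ │ │ ╶─┬───┴─┐ │
│↓│↑ ↰    │↓│ │   │     │ │
│ ├─╴ ┌─╴ │ ╵ ├─┐ │ ┌─┐ └─┤
│↓│↱ ↑│   │↳ ↓│ │ │ │ │   │
│ │ ┌─┴─┬─┴─╴ ╵ │ ╵ │ ├─╴ │
│↓│↑│↓ ↰│↓ ← ↲  │   │ │   │
│ │ ╵ ╷ │ ┌─────┤ ╶─┘ │ ╷ │
│↓│↑ ↲│↑│↓│     │     │ │ │
│ ├───┤ ╵ ├─┬─╴ ├───┐ │ │ │
│↓│↱ Q│↑ ↲│ │   │   │ │ │ │
│ ╵ ╷ └───┘ │ ╶─┘ ╷ └─┘ │ │
│↳ ↑│       │     │     │ │
└───┴───────┴─────┴─────┴─┘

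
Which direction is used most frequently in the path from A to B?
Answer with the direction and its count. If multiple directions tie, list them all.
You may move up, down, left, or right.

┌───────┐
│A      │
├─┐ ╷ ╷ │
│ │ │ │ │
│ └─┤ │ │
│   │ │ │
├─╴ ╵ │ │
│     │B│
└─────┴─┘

Directions: right, right, right, down, down, down
Counts: {'right': 3, 'down': 3}
Most common: down and right (tied at 3 times each)

Solution:

┌───────┐
│A → → ↓│
├─┐ ╷ ╷ │
│ │ │ │↓│
│ └─┤ │ │
│   │ │↓│
├─╴ ╵ │ │
│     │B│
└─────┴─┘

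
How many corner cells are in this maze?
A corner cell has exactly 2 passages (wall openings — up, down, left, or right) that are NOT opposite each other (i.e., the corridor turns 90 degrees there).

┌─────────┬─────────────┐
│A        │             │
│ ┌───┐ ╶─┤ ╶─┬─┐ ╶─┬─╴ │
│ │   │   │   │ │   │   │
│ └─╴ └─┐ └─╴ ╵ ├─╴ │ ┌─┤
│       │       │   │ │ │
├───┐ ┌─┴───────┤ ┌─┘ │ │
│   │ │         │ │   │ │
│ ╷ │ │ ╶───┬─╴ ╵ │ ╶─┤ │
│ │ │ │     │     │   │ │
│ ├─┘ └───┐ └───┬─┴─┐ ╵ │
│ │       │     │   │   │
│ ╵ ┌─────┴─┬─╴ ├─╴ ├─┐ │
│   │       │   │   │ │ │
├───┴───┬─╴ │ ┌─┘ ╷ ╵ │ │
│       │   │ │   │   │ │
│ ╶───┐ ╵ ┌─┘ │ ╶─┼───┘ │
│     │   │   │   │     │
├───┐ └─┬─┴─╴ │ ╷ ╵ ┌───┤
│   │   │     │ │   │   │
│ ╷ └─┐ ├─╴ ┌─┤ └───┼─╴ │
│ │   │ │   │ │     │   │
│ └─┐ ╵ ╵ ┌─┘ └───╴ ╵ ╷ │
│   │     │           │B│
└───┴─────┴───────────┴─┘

Counting corner cells (2 non-opposite passages):
Total corners: 73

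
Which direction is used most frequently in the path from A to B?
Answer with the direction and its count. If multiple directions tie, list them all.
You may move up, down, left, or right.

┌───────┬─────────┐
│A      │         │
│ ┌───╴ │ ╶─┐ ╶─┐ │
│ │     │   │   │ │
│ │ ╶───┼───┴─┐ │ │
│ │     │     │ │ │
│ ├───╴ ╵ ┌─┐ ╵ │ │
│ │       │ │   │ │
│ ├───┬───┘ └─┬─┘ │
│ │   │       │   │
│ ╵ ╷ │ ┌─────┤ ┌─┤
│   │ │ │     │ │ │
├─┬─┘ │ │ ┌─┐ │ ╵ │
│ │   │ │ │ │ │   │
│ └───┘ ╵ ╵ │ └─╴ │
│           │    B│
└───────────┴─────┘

Directions: right, right, right, down, left, left, down, right, right, down, right, up, right, right, down, right, up, up, left, up, right, right, down, down, down, down, left, down, down, right, down
Counts: {'right': 12, 'down': 11, 'left': 4, 'up': 4}
Most common: right (12 times)

Solution:

┌───────┬─────────┐
│A → → ↓│    ↱ → ↓│
│ ┌───╴ │ ╶─┐ ╶─┐ │
│ │↓ ← ↲│   │↑ ↰│↓│
│ │ ╶───┼───┴─┐ │ │
│ │↳ → ↓│↱ → ↓│↑│↓│
│ ├───╴ ╵ ┌─┐ ╵ │ │
│ │    ↳ ↑│ │↳ ↑│↓│
│ ├───┬───┘ └─┬─┘ │
│ │   │       │↓ ↲│
│ ╵ ╷ │ ┌─────┤ ┌─┤
│   │ │ │     │↓│ │
├─┬─┘ │ │ ┌─┐ │ ╵ │
│ │   │ │ │ │ │↳ ↓│
│ └───┘ ╵ ╵ │ └─╴ │
│           │    B│
└───────────┴─────┘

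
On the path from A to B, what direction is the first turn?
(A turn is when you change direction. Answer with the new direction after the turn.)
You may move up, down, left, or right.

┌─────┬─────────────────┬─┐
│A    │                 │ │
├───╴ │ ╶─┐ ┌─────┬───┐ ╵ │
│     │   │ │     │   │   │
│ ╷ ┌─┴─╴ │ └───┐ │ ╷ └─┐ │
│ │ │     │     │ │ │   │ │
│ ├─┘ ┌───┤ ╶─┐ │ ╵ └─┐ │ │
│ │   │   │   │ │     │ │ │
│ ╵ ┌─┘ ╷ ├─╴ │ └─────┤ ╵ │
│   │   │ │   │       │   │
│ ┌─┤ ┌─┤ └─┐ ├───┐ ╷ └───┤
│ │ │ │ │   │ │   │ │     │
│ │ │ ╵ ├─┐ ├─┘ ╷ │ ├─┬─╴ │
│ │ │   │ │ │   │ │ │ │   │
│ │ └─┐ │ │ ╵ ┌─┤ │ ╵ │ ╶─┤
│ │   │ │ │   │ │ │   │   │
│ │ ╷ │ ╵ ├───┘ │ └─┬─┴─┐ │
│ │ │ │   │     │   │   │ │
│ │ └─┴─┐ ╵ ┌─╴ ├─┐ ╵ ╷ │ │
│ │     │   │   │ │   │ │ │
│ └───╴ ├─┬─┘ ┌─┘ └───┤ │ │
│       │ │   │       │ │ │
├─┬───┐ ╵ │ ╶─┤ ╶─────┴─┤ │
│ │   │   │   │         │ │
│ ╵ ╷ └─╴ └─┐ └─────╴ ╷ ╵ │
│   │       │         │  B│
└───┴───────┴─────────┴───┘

Directions: right, right, down, left, left, down, down, down, right, up, right, up, right, right, up, left, up, right, right, down, down, right, right, down, down, right, right, right, down, right, right, down, left, down, right, down, down, down, down, down
First turn direction: down

Solution:

┌─────┬─────────────────┬─┐
│A → ↓│↱ → ↓            │ │
├───╴ │ ╶─┐ ┌─────┬───┐ ╵ │
│↓ ← ↲│↑ ↰│↓│     │   │   │
│ ╷ ┌─┴─╴ │ └───┐ │ ╷ └─┐ │
│↓│ │↱ → ↑│↳ → ↓│ │ │   │ │
│ ├─┘ ┌───┤ ╶─┐ │ ╵ └─┐ │ │
│↓│↱ ↑│   │   │↓│     │ │ │
│ ╵ ┌─┘ ╷ ├─╴ │ └─────┤ ╵ │
│↳ ↑│   │ │   │↳ → → ↓│   │
│ ┌─┤ ┌─┤ └─┐ ├───┐ ╷ └───┤
│ │ │ │ │   │ │   │ │↳ → ↓│
│ │ │ ╵ ├─┐ ├─┘ ╷ │ ├─┬─╴ │
│ │ │   │ │ │   │ │ │ │↓ ↲│
│ │ └─┐ │ │ ╵ ┌─┤ │ ╵ │ ╶─┤
│ │   │ │ │   │ │ │   │↳ ↓│
│ │ ╷ │ ╵ ├───┘ │ └─┬─┴─┐ │
│ │ │ │   │     │   │   │↓│
│ │ └─┴─┐ ╵ ┌─╴ ├─┐ ╵ ╷ │ │
│ │     │   │   │ │   │ │↓│
│ └───╴ ├─┬─┘ ┌─┘ └───┤ │ │
│       │ │   │       │ │↓│
├─┬───┐ ╵ │ ╶─┤ ╶─────┴─┤ │
│ │   │   │   │         │↓│
│ ╵ ╷ └─╴ └─┐ └─────╴ ╷ ╵ │
│   │       │         │  B│
└───┴───────┴─────────┴───┘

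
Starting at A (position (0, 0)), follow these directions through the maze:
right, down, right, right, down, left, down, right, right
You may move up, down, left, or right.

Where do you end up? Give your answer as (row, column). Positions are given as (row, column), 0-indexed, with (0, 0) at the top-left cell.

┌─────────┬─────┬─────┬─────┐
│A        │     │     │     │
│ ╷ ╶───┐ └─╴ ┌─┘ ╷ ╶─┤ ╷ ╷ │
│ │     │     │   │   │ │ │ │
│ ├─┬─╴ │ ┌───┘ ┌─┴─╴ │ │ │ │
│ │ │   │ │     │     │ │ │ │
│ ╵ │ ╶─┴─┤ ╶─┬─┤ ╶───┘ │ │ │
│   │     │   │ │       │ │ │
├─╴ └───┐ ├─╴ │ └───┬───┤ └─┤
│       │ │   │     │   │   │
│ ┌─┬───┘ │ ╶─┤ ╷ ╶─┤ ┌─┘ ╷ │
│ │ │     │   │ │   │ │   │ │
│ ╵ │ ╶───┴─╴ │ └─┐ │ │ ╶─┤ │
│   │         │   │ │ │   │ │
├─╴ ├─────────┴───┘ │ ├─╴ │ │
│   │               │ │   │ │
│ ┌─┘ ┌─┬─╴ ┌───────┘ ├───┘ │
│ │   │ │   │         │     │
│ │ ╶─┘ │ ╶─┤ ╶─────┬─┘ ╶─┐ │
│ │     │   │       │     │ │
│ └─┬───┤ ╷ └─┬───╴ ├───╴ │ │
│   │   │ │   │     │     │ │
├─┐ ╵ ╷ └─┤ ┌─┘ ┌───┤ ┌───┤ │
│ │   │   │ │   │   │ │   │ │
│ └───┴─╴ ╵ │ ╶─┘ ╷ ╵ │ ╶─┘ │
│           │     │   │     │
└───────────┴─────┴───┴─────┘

Following directions step by step:
Start: (0, 0)
  right: (0, 0) → (0, 1)
  down: (0, 1) → (1, 1)
  right: (1, 1) → (1, 2)
  right: (1, 2) → (1, 3)
  down: (1, 3) → (2, 3)
  left: (2, 3) → (2, 2)
  down: (2, 2) → (3, 2)
  right: (3, 2) → (3, 3)
  right: (3, 3) → (3, 4)
Final position: (3, 4)

Path taken:

┌─────────┬─────┬─────┬─────┐
│A ↓      │     │     │     │
│ ╷ ╶───┐ └─╴ ┌─┘ ╷ ╶─┤ ╷ ╷ │
│ │↳ → ↓│     │   │   │ │ │ │
│ ├─┬─╴ │ ┌───┘ ┌─┴─╴ │ │ │ │
│ │ │↓ ↲│ │     │     │ │ │ │
│ ╵ │ ╶─┴─┤ ╶─┬─┤ ╶───┘ │ │ │
│   │↳ → B│   │ │       │ │ │
├─╴ └───┐ ├─╴ │ └───┬───┤ └─┤
│       │ │   │     │   │   │
│ ┌─┬───┘ │ ╶─┤ ╷ ╶─┤ ┌─┘ ╷ │
│ │ │     │   │ │   │ │   │ │
│ ╵ │ ╶───┴─╴ │ └─┐ │ │ ╶─┤ │
│   │         │   │ │ │   │ │
├─╴ ├─────────┴───┘ │ ├─╴ │ │
│   │               │ │   │ │
│ ┌─┘ ┌─┬─╴ ┌───────┘ ├───┘ │
│ │   │ │   │         │     │
│ │ ╶─┘ │ ╶─┤ ╶─────┬─┘ ╶─┐ │
│ │     │   │       │     │ │
│ └─┬───┤ ╷ └─┬───╴ ├───╴ │ │
│   │   │ │   │     │     │ │
├─┐ ╵ ╷ └─┤ ┌─┘ ┌───┤ ┌───┤ │
│ │   │   │ │   │   │ │   │ │
│ └───┴─╴ ╵ │ ╶─┘ ╷ ╵ │ ╶─┘ │
│           │     │   │     │
└───────────┴─────┴───┴─────┘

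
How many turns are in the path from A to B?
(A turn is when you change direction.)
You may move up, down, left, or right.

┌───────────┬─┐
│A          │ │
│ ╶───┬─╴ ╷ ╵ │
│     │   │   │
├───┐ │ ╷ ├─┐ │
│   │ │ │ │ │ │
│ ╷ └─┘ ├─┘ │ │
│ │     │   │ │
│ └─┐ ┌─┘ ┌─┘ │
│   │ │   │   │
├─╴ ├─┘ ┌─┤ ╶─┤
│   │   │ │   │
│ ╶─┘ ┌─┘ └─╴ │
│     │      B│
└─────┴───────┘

Directions: right, right, right, right, right, down, right, down, down, down, left, down, right, down
Number of turns: 7

Solution:

┌───────────┬─┐
│A → → → → ↓│ │
│ ╶───┬─╴ ╷ ╵ │
│     │   │↳ ↓│
├───┐ │ ╷ ├─┐ │
│   │ │ │ │ │↓│
│ ╷ └─┘ ├─┘ │ │
│ │     │   │↓│
│ └─┐ ┌─┘ ┌─┘ │
│   │ │   │↓ ↲│
├─╴ ├─┘ ┌─┤ ╶─┤
│   │   │ │↳ ↓│
│ ╶─┘ ┌─┘ └─╴ │
│     │      B│
└─────┴───────┘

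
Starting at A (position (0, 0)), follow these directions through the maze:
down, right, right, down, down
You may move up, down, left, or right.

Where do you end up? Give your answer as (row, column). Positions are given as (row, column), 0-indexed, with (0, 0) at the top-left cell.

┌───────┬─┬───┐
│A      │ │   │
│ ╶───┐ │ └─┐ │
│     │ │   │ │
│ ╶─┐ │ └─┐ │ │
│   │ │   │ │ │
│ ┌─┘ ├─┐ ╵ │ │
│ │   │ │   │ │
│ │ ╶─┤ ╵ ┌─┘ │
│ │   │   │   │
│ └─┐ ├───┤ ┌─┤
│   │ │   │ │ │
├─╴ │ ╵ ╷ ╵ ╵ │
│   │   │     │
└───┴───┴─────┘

Following directions step by step:
Start: (0, 0)
  down: (0, 0) → (1, 0)
  right: (1, 0) → (1, 1)
  right: (1, 1) → (1, 2)
  down: (1, 2) → (2, 2)
  down: (2, 2) → (3, 2)
Final position: (3, 2)

Path taken:

┌───────┬─┬───┐
│A      │ │   │
│ ╶───┐ │ └─┐ │
│↳ → ↓│ │   │ │
│ ╶─┐ │ └─┐ │ │
│   │↓│   │ │ │
│ ┌─┘ ├─┐ ╵ │ │
│ │  B│ │   │ │
│ │ ╶─┤ ╵ ┌─┘ │
│ │   │   │   │
│ └─┐ ├───┤ ┌─┤
│   │ │   │ │ │
├─╴ │ ╵ ╷ ╵ ╵ │
│   │   │     │
└───┴───┴─────┘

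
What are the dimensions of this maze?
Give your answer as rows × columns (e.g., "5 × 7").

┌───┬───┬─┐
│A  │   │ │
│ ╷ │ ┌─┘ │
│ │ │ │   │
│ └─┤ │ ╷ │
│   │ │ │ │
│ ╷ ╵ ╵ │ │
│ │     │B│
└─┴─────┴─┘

Counting the maze dimensions:
Rows (vertical): 4
Columns (horizontal): 5
Dimensions: 4 × 5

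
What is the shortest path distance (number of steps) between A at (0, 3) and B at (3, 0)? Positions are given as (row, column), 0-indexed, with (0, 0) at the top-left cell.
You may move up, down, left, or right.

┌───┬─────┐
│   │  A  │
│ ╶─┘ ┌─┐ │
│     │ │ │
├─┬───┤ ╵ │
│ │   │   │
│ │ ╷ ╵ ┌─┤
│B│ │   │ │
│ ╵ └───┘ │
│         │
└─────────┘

Finding path from (0, 3) to (3, 0):
Path: (0,3) → (0,4) → (1,4) → (2,4) → (2,3) → (3,3) → (3,2) → (2,2) → (2,1) → (3,1) → (4,1) → (4,0) → (3,0)
Distance: 12 steps

Solution:

┌───┬─────┐
│   │  A ↓│
│ ╶─┘ ┌─┐ │
│     │ │↓│
├─┬───┤ ╵ │
│ │↓ ↰│↓ ↲│
│ │ ╷ ╵ ┌─┤
│B│↓│↑ ↲│ │
│ ╵ └───┘ │
│↑ ↲      │
└─────────┘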